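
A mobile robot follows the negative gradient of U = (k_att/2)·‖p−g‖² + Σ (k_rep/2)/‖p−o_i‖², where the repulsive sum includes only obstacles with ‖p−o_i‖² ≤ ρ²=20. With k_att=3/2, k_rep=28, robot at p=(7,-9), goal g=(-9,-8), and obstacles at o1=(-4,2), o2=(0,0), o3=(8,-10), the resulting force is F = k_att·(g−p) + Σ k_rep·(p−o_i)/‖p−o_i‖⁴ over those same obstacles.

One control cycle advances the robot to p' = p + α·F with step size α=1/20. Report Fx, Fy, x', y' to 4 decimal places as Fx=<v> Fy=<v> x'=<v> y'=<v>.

Fx=-31.0000 Fy=8.5000 x'=5.4500 y'=-8.5750

F_att = 3/2·(g−p) = 3/2·(-16,1) = (-24.0000,1.5000)
o1: d²=242 > ρ²=20 → inactive
o2: d²=130 > ρ²=20 → inactive
o3: d²=2 ≤ ρ²=20; F_rep = 28·(-1,1)/2² = (-7.0000,7.0000)
F = F_att + ΣF_rep = (-31.0000,8.5000)
p' = p + 1/20·F = (5.4500,-8.5750)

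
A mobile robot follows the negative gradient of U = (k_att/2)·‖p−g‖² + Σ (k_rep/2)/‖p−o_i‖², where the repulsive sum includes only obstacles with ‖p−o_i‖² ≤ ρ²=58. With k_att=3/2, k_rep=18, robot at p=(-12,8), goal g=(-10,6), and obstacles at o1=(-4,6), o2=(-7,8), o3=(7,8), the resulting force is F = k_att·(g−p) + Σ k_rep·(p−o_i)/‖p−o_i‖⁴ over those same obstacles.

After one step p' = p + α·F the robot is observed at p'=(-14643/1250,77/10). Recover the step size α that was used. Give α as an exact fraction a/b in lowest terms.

F_att = 3/2·(g−p) = 3/2·(2,-2) = (3.0000,-3.0000)
o1: d²=68 > ρ²=58 → inactive
o2: d²=25 ≤ ρ²=58; F_rep = 18·(-5,0)/25² = (-0.1440,0.0000)
o3: d²=361 > ρ²=58 → inactive
F = F_att + ΣF_rep = (2.8560,-3.0000)
Δp = p'−p = (0.2856,-0.3000); α = Δx/Fx = (357/1250) / (357/125) = 1/10
check: Δy/Fy = (-3/10) / (-3) = 1/10 ✓

α = 1/10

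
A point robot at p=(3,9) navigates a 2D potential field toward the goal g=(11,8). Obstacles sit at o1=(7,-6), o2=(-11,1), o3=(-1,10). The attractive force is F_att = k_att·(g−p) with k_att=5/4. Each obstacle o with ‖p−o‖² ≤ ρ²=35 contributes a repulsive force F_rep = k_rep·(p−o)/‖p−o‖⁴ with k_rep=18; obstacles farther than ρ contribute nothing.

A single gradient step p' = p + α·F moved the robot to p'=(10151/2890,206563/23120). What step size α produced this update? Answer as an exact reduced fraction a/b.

α = 1/20

F_att = 5/4·(g−p) = 5/4·(8,-1) = (10.0000,-1.2500)
o1: d²=241 > ρ²=35 → inactive
o2: d²=260 > ρ²=35 → inactive
o3: d²=17 ≤ ρ²=35; F_rep = 18·(4,-1)/17² = (0.2491,-0.0623)
F = F_att + ΣF_rep = (10.2491,-1.3123)
Δp = p'−p = (0.5125,-0.0656); α = Δx/Fx = (1481/2890) / (2962/289) = 1/20
check: Δy/Fy = (-1517/23120) / (-1517/1156) = 1/20 ✓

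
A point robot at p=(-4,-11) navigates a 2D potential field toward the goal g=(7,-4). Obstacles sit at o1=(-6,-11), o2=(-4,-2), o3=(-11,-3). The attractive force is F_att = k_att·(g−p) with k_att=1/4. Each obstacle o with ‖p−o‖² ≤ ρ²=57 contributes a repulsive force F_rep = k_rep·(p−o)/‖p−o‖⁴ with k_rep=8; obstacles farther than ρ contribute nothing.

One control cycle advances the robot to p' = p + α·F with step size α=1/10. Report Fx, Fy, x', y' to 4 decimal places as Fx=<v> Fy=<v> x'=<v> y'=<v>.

F_att = 1/4·(g−p) = 1/4·(11,7) = (2.7500,1.7500)
o1: d²=4 ≤ ρ²=57; F_rep = 8·(2,0)/4² = (1.0000,0.0000)
o2: d²=81 > ρ²=57 → inactive
o3: d²=113 > ρ²=57 → inactive
F = F_att + ΣF_rep = (3.7500,1.7500)
p' = p + 1/10·F = (-3.6250,-10.8250)

Fx=3.7500 Fy=1.7500 x'=-3.6250 y'=-10.8250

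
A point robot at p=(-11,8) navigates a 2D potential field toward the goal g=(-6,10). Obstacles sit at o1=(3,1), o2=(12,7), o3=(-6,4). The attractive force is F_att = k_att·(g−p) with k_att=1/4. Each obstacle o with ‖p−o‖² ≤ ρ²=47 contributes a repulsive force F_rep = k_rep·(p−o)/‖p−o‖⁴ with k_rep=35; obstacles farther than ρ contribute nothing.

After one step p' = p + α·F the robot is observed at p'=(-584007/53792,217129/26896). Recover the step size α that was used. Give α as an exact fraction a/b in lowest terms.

F_att = 1/4·(g−p) = 1/4·(5,2) = (1.2500,0.5000)
o1: d²=245 > ρ²=47 → inactive
o2: d²=530 > ρ²=47 → inactive
o3: d²=41 ≤ ρ²=47; F_rep = 35·(-5,4)/41² = (-0.1041,0.0833)
F = F_att + ΣF_rep = (1.1459,0.5833)
Δp = p'−p = (0.1432,0.0729); α = Δx/Fx = (7705/53792) / (7705/6724) = 1/8
check: Δy/Fy = (1961/26896) / (1961/3362) = 1/8 ✓

α = 1/8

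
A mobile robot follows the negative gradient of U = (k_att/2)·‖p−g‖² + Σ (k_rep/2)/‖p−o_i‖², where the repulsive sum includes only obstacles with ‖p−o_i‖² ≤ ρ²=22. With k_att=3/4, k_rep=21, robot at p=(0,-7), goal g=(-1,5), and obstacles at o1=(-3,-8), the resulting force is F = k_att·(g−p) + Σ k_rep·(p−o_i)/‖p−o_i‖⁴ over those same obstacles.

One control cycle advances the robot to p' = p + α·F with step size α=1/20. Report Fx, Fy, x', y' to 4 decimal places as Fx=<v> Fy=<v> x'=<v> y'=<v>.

F_att = 3/4·(g−p) = 3/4·(-1,12) = (-0.7500,9.0000)
o1: d²=10 ≤ ρ²=22; F_rep = 21·(3,1)/10² = (0.6300,0.2100)
F = F_att + ΣF_rep = (-0.1200,9.2100)
p' = p + 1/20·F = (-0.0060,-6.5395)

Fx=-0.1200 Fy=9.2100 x'=-0.0060 y'=-6.5395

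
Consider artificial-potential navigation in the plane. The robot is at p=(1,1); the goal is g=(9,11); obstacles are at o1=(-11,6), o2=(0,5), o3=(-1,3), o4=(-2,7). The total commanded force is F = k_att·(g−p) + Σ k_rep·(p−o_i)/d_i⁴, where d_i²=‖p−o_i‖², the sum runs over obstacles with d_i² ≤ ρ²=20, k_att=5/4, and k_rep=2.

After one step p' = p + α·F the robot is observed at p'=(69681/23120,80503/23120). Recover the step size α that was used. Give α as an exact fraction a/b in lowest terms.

α = 1/5

F_att = 5/4·(g−p) = 5/4·(8,10) = (10.0000,12.5000)
o1: d²=169 > ρ²=20 → inactive
o2: d²=17 ≤ ρ²=20; F_rep = 2·(1,-4)/17² = (0.0069,-0.0277)
o3: d²=8 ≤ ρ²=20; F_rep = 2·(2,-2)/8² = (0.0625,-0.0625)
o4: d²=45 > ρ²=20 → inactive
F = F_att + ΣF_rep = (10.0694,12.4098)
Δp = p'−p = (2.0139,2.4820); α = Δx/Fx = (46561/23120) / (46561/4624) = 1/5
check: Δy/Fy = (57383/23120) / (57383/4624) = 1/5 ✓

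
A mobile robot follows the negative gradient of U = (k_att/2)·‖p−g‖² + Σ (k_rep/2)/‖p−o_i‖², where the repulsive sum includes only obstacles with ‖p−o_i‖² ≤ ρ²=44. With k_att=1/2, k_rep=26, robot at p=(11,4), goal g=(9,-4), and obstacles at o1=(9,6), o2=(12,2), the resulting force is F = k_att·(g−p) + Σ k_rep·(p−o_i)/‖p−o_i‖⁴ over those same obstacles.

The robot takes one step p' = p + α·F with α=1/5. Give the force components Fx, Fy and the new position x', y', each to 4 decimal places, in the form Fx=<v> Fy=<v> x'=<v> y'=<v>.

Fx=-1.2275 Fy=-2.7325 x'=10.7545 y'=3.4535

F_att = 1/2·(g−p) = 1/2·(-2,-8) = (-1.0000,-4.0000)
o1: d²=8 ≤ ρ²=44; F_rep = 26·(2,-2)/8² = (0.8125,-0.8125)
o2: d²=5 ≤ ρ²=44; F_rep = 26·(-1,2)/5² = (-1.0400,2.0800)
F = F_att + ΣF_rep = (-1.2275,-2.7325)
p' = p + 1/5·F = (10.7545,3.4535)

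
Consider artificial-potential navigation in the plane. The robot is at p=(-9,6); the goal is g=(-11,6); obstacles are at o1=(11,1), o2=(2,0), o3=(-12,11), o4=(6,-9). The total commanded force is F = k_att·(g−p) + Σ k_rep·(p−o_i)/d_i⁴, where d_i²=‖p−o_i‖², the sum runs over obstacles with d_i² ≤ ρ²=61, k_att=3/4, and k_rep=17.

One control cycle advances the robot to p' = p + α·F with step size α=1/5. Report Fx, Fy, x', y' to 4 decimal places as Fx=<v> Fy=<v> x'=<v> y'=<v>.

F_att = 3/4·(g−p) = 3/4·(-2,0) = (-1.5000,0.0000)
o1: d²=425 > ρ²=61 → inactive
o2: d²=157 > ρ²=61 → inactive
o3: d²=34 ≤ ρ²=61; F_rep = 17·(3,-5)/34² = (0.0441,-0.0735)
o4: d²=450 > ρ²=61 → inactive
F = F_att + ΣF_rep = (-1.4559,-0.0735)
p' = p + 1/5·F = (-9.2912,5.9853)

Fx=-1.4559 Fy=-0.0735 x'=-9.2912 y'=5.9853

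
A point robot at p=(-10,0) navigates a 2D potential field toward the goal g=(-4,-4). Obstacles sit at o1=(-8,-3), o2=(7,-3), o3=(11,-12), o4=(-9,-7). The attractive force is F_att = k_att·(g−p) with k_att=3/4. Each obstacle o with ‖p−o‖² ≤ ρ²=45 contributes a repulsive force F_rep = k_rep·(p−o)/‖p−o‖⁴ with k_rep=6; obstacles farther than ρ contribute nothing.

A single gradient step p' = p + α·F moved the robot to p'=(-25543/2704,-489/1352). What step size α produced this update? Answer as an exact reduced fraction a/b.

α = 1/8

F_att = 3/4·(g−p) = 3/4·(6,-4) = (4.5000,-3.0000)
o1: d²=13 ≤ ρ²=45; F_rep = 6·(-2,3)/13² = (-0.0710,0.1065)
o2: d²=298 > ρ²=45 → inactive
o3: d²=585 > ρ²=45 → inactive
o4: d²=50 > ρ²=45 → inactive
F = F_att + ΣF_rep = (4.4290,-2.8935)
Δp = p'−p = (0.5536,-0.3617); α = Δx/Fx = (1497/2704) / (1497/338) = 1/8
check: Δy/Fy = (-489/1352) / (-489/169) = 1/8 ✓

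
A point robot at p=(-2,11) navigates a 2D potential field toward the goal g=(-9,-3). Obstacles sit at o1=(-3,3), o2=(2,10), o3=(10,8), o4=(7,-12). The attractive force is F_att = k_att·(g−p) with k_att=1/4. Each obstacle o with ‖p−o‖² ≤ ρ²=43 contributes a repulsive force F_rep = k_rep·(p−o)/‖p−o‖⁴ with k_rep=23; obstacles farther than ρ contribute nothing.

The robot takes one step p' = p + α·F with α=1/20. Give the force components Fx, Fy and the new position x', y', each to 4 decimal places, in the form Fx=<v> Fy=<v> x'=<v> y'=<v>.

Fx=-2.0683 Fy=-3.4204 x'=-2.1034 y'=10.8290

F_att = 1/4·(g−p) = 1/4·(-7,-14) = (-1.7500,-3.5000)
o1: d²=65 > ρ²=43 → inactive
o2: d²=17 ≤ ρ²=43; F_rep = 23·(-4,1)/17² = (-0.3183,0.0796)
o3: d²=153 > ρ²=43 → inactive
o4: d²=610 > ρ²=43 → inactive
F = F_att + ΣF_rep = (-2.0683,-3.4204)
p' = p + 1/20·F = (-2.1034,10.8290)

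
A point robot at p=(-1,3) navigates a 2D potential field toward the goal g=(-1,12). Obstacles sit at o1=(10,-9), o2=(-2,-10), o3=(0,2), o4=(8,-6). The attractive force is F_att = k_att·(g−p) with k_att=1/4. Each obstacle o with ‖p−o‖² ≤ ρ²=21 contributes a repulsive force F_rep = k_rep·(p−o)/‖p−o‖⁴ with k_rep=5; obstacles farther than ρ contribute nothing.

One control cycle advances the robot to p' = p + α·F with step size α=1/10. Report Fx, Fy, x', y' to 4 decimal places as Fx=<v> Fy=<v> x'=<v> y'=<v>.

F_att = 1/4·(g−p) = 1/4·(0,9) = (0.0000,2.2500)
o1: d²=265 > ρ²=21 → inactive
o2: d²=170 > ρ²=21 → inactive
o3: d²=2 ≤ ρ²=21; F_rep = 5·(-1,1)/2² = (-1.2500,1.2500)
o4: d²=162 > ρ²=21 → inactive
F = F_att + ΣF_rep = (-1.2500,3.5000)
p' = p + 1/10·F = (-1.1250,3.3500)

Fx=-1.2500 Fy=3.5000 x'=-1.1250 y'=3.3500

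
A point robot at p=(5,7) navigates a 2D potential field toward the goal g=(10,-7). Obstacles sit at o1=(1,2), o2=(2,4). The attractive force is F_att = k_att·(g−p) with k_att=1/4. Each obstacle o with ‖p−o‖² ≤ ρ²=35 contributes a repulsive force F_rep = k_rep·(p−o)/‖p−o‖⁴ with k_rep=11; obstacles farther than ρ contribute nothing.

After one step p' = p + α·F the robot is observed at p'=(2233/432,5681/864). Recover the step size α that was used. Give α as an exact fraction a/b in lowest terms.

F_att = 1/4·(g−p) = 1/4·(5,-14) = (1.2500,-3.5000)
o1: d²=41 > ρ²=35 → inactive
o2: d²=18 ≤ ρ²=35; F_rep = 11·(3,3)/18² = (0.1019,0.1019)
F = F_att + ΣF_rep = (1.3519,-3.3981)
Δp = p'−p = (0.1690,-0.4248); α = Δx/Fx = (73/432) / (73/54) = 1/8
check: Δy/Fy = (-367/864) / (-367/108) = 1/8 ✓

α = 1/8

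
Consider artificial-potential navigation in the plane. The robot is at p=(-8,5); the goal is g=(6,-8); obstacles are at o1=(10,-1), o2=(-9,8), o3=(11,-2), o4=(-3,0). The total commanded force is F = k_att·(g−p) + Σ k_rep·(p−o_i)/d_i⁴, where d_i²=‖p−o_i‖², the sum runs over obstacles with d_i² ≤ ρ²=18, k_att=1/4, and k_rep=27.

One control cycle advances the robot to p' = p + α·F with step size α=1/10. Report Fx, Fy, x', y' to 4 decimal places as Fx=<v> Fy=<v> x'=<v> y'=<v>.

Fx=3.7700 Fy=-4.0600 x'=-7.6230 y'=4.5940

F_att = 1/4·(g−p) = 1/4·(14,-13) = (3.5000,-3.2500)
o1: d²=360 > ρ²=18 → inactive
o2: d²=10 ≤ ρ²=18; F_rep = 27·(1,-3)/10² = (0.2700,-0.8100)
o3: d²=410 > ρ²=18 → inactive
o4: d²=50 > ρ²=18 → inactive
F = F_att + ΣF_rep = (3.7700,-4.0600)
p' = p + 1/10·F = (-7.6230,4.5940)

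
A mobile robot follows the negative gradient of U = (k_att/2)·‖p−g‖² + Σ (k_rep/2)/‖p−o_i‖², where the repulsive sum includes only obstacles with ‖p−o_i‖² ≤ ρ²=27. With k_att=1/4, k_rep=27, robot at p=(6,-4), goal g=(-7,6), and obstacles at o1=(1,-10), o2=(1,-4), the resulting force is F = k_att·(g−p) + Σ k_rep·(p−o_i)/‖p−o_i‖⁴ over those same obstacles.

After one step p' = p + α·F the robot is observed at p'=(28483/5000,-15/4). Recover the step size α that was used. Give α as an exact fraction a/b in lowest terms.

F_att = 1/4·(g−p) = 1/4·(-13,10) = (-3.2500,2.5000)
o1: d²=61 > ρ²=27 → inactive
o2: d²=25 ≤ ρ²=27; F_rep = 27·(5,0)/25² = (0.2160,0.0000)
F = F_att + ΣF_rep = (-3.0340,2.5000)
Δp = p'−p = (-0.3034,0.2500); α = Δx/Fx = (-1517/5000) / (-1517/500) = 1/10
check: Δy/Fy = (1/4) / (5/2) = 1/10 ✓

α = 1/10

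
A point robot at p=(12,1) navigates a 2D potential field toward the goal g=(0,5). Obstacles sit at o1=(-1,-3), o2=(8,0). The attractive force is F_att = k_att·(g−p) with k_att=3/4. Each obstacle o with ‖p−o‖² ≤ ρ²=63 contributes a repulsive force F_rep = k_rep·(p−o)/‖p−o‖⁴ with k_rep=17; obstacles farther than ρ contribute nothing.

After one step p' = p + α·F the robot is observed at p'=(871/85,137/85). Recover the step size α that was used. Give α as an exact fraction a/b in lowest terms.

F_att = 3/4·(g−p) = 3/4·(-12,4) = (-9.0000,3.0000)
o1: d²=185 > ρ²=63 → inactive
o2: d²=17 ≤ ρ²=63; F_rep = 17·(4,1)/17² = (0.2353,0.0588)
F = F_att + ΣF_rep = (-8.7647,3.0588)
Δp = p'−p = (-1.7529,0.6118); α = Δx/Fx = (-149/85) / (-149/17) = 1/5
check: Δy/Fy = (52/85) / (52/17) = 1/5 ✓

α = 1/5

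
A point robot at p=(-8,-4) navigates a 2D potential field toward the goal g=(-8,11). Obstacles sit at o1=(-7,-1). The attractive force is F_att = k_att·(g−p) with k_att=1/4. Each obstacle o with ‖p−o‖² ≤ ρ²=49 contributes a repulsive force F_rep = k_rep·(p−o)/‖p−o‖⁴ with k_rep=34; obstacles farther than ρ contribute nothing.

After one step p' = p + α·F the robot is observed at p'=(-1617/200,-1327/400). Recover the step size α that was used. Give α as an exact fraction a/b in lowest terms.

α = 1/4

F_att = 1/4·(g−p) = 1/4·(0,15) = (0.0000,3.7500)
o1: d²=10 ≤ ρ²=49; F_rep = 34·(-1,-3)/10² = (-0.3400,-1.0200)
F = F_att + ΣF_rep = (-0.3400,2.7300)
Δp = p'−p = (-0.0850,0.6825); α = Δx/Fx = (-17/200) / (-17/50) = 1/4
check: Δy/Fy = (273/400) / (273/100) = 1/4 ✓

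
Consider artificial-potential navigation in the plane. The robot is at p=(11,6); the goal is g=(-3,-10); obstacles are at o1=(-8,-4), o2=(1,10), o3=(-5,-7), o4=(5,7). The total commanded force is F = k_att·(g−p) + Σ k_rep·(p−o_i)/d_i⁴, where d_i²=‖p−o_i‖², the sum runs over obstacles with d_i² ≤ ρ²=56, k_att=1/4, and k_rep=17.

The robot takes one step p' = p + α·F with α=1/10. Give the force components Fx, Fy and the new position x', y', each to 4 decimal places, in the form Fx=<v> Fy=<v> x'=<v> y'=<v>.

Fx=-3.4255 Fy=-4.0124 x'=10.6575 y'=5.5988

F_att = 1/4·(g−p) = 1/4·(-14,-16) = (-3.5000,-4.0000)
o1: d²=461 > ρ²=56 → inactive
o2: d²=116 > ρ²=56 → inactive
o3: d²=425 > ρ²=56 → inactive
o4: d²=37 ≤ ρ²=56; F_rep = 17·(6,-1)/37² = (0.0745,-0.0124)
F = F_att + ΣF_rep = (-3.4255,-4.0124)
p' = p + 1/10·F = (10.6575,5.5988)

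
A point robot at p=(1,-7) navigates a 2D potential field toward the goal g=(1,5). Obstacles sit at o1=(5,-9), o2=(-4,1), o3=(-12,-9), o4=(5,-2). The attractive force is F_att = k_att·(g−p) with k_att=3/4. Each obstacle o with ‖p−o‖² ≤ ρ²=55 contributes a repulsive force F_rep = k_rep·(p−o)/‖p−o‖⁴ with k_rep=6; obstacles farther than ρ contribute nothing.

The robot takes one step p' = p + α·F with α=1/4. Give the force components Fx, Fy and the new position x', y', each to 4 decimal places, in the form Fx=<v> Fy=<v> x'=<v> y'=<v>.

F_att = 3/4·(g−p) = 3/4·(0,12) = (0.0000,9.0000)
o1: d²=20 ≤ ρ²=55; F_rep = 6·(-4,2)/20² = (-0.0600,0.0300)
o2: d²=89 > ρ²=55 → inactive
o3: d²=173 > ρ²=55 → inactive
o4: d²=41 ≤ ρ²=55; F_rep = 6·(-4,-5)/41² = (-0.0143,-0.0178)
F = F_att + ΣF_rep = (-0.0743,9.0122)
p' = p + 1/4·F = (0.9814,-4.7470)

Fx=-0.0743 Fy=9.0122 x'=0.9814 y'=-4.7470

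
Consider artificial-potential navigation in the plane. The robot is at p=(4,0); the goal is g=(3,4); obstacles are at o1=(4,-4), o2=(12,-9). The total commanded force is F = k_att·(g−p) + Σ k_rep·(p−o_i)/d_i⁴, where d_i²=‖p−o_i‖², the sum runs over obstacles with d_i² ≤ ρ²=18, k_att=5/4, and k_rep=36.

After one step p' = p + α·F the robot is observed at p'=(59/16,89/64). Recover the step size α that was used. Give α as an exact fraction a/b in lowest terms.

α = 1/4

F_att = 5/4·(g−p) = 5/4·(-1,4) = (-1.2500,5.0000)
o1: d²=16 ≤ ρ²=18; F_rep = 36·(0,4)/16² = (0.0000,0.5625)
o2: d²=145 > ρ²=18 → inactive
F = F_att + ΣF_rep = (-1.2500,5.5625)
Δp = p'−p = (-0.3125,1.3906); α = Δx/Fx = (-5/16) / (-5/4) = 1/4
check: Δy/Fy = (89/64) / (89/16) = 1/4 ✓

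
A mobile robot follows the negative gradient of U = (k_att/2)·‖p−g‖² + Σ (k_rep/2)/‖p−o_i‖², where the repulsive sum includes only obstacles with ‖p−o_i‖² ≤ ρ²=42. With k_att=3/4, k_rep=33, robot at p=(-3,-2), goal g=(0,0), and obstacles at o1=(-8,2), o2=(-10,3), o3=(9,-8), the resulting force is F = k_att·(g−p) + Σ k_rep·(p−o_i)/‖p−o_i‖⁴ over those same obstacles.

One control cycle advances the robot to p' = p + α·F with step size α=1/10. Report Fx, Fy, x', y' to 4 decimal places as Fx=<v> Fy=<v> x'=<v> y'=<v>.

Fx=2.3482 Fy=1.4215 x'=-2.7652 y'=-1.8579

F_att = 3/4·(g−p) = 3/4·(3,2) = (2.2500,1.5000)
o1: d²=41 ≤ ρ²=42; F_rep = 33·(5,-4)/41² = (0.0982,-0.0785)
o2: d²=74 > ρ²=42 → inactive
o3: d²=180 > ρ²=42 → inactive
F = F_att + ΣF_rep = (2.3482,1.4215)
p' = p + 1/10·F = (-2.7652,-1.8579)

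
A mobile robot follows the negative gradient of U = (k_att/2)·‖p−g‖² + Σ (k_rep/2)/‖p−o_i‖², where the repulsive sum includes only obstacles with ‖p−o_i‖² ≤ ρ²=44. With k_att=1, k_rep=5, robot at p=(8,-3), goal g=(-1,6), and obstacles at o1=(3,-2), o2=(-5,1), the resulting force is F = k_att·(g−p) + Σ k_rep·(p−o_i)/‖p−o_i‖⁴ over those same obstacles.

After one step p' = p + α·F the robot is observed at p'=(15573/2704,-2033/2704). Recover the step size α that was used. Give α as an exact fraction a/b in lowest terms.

F_att = 1·(g−p) = 1·(-9,9) = (-9.0000,9.0000)
o1: d²=26 ≤ ρ²=44; F_rep = 5·(5,-1)/26² = (0.0370,-0.0074)
o2: d²=185 > ρ²=44 → inactive
F = F_att + ΣF_rep = (-8.9630,8.9926)
Δp = p'−p = (-2.2408,2.2482); α = Δx/Fx = (-6059/2704) / (-6059/676) = 1/4
check: Δy/Fy = (6079/2704) / (6079/676) = 1/4 ✓

α = 1/4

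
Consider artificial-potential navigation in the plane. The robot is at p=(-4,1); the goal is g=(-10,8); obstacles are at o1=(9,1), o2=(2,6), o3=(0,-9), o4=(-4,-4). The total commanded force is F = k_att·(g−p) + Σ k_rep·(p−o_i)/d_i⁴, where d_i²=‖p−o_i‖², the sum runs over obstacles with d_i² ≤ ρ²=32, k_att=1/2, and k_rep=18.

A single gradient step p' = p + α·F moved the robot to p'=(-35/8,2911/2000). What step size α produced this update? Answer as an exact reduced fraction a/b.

F_att = 1/2·(g−p) = 1/2·(-6,7) = (-3.0000,3.5000)
o1: d²=169 > ρ²=32 → inactive
o2: d²=61 > ρ²=32 → inactive
o3: d²=116 > ρ²=32 → inactive
o4: d²=25 ≤ ρ²=32; F_rep = 18·(0,5)/25² = (0.0000,0.1440)
F = F_att + ΣF_rep = (-3.0000,3.6440)
Δp = p'−p = (-0.3750,0.4555); α = Δx/Fx = (-3/8) / (-3) = 1/8
check: Δy/Fy = (911/2000) / (911/250) = 1/8 ✓

α = 1/8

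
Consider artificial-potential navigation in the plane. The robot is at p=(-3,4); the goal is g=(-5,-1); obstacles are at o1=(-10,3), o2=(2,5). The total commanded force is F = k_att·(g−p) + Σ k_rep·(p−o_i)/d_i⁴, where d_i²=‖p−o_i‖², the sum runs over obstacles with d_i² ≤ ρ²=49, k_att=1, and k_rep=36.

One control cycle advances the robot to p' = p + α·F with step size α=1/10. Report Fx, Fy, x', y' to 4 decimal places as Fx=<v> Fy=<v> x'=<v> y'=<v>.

F_att = 1·(g−p) = 1·(-2,-5) = (-2.0000,-5.0000)
o1: d²=50 > ρ²=49 → inactive
o2: d²=26 ≤ ρ²=49; F_rep = 36·(-5,-1)/26² = (-0.2663,-0.0533)
F = F_att + ΣF_rep = (-2.2663,-5.0533)
p' = p + 1/10·F = (-3.2266,3.4947)

Fx=-2.2663 Fy=-5.0533 x'=-3.2266 y'=3.4947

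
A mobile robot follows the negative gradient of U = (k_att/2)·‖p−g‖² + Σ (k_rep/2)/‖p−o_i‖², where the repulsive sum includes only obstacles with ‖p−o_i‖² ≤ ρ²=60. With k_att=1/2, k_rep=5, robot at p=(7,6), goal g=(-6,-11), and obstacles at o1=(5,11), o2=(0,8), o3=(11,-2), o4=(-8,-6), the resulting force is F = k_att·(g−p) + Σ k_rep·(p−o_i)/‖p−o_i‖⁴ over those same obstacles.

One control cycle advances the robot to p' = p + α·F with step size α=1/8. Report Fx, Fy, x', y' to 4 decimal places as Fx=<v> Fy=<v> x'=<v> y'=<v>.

Fx=-6.4756 Fy=-8.5333 x'=6.1905 y'=4.9333

F_att = 1/2·(g−p) = 1/2·(-13,-17) = (-6.5000,-8.5000)
o1: d²=29 ≤ ρ²=60; F_rep = 5·(2,-5)/29² = (0.0119,-0.0297)
o2: d²=53 ≤ ρ²=60; F_rep = 5·(7,-2)/53² = (0.0125,-0.0036)
o3: d²=80 > ρ²=60 → inactive
o4: d²=369 > ρ²=60 → inactive
F = F_att + ΣF_rep = (-6.4756,-8.5333)
p' = p + 1/8·F = (6.1905,4.9333)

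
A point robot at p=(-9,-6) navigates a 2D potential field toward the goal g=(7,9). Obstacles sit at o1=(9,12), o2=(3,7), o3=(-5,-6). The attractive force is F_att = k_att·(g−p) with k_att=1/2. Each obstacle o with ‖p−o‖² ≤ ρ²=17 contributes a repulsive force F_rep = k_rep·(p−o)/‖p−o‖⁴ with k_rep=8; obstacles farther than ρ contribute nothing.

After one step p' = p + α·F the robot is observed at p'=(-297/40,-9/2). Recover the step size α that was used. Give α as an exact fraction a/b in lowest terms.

α = 1/5

F_att = 1/2·(g−p) = 1/2·(16,15) = (8.0000,7.5000)
o1: d²=648 > ρ²=17 → inactive
o2: d²=313 > ρ²=17 → inactive
o3: d²=16 ≤ ρ²=17; F_rep = 8·(-4,0)/16² = (-0.1250,0.0000)
F = F_att + ΣF_rep = (7.8750,7.5000)
Δp = p'−p = (1.5750,1.5000); α = Δx/Fx = (63/40) / (63/8) = 1/5
check: Δy/Fy = (3/2) / (15/2) = 1/5 ✓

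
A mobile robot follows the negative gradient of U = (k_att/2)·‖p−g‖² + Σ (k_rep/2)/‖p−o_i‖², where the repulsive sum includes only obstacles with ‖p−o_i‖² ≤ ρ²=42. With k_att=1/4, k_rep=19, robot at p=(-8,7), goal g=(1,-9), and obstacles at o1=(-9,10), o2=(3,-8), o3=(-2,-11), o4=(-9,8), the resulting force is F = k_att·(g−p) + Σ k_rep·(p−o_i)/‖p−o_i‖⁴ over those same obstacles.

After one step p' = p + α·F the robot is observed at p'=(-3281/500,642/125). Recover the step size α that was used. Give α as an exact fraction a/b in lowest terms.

F_att = 1/4·(g−p) = 1/4·(9,-16) = (2.2500,-4.0000)
o1: d²=10 ≤ ρ²=42; F_rep = 19·(1,-3)/10² = (0.1900,-0.5700)
o2: d²=346 > ρ²=42 → inactive
o3: d²=360 > ρ²=42 → inactive
o4: d²=2 ≤ ρ²=42; F_rep = 19·(1,-1)/2² = (4.7500,-4.7500)
F = F_att + ΣF_rep = (7.1900,-9.3200)
Δp = p'−p = (1.4380,-1.8640); α = Δx/Fx = (719/500) / (719/100) = 1/5
check: Δy/Fy = (-233/125) / (-233/25) = 1/5 ✓

α = 1/5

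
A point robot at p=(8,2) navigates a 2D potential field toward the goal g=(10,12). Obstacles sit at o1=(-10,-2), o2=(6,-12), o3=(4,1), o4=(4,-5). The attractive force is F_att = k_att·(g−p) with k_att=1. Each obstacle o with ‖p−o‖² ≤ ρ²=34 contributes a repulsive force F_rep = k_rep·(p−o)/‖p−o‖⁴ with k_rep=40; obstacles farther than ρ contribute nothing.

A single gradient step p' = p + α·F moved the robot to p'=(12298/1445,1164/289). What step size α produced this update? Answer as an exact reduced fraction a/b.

F_att = 1·(g−p) = 1·(2,10) = (2.0000,10.0000)
o1: d²=340 > ρ²=34 → inactive
o2: d²=200 > ρ²=34 → inactive
o3: d²=17 ≤ ρ²=34; F_rep = 40·(4,1)/17² = (0.5536,0.1384)
o4: d²=65 > ρ²=34 → inactive
F = F_att + ΣF_rep = (2.5536,10.1384)
Δp = p'−p = (0.5107,2.0277); α = Δx/Fx = (738/1445) / (738/289) = 1/5
check: Δy/Fy = (586/289) / (2930/289) = 1/5 ✓

α = 1/5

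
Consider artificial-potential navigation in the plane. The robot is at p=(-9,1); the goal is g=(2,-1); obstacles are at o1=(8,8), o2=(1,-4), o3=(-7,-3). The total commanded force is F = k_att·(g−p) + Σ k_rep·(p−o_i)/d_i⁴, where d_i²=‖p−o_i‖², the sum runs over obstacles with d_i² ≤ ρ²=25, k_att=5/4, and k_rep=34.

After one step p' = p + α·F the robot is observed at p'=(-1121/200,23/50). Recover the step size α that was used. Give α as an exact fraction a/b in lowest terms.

α = 1/4

F_att = 5/4·(g−p) = 5/4·(11,-2) = (13.7500,-2.5000)
o1: d²=338 > ρ²=25 → inactive
o2: d²=125 > ρ²=25 → inactive
o3: d²=20 ≤ ρ²=25; F_rep = 34·(-2,4)/20² = (-0.1700,0.3400)
F = F_att + ΣF_rep = (13.5800,-2.1600)
Δp = p'−p = (3.3950,-0.5400); α = Δx/Fx = (679/200) / (679/50) = 1/4
check: Δy/Fy = (-27/50) / (-54/25) = 1/4 ✓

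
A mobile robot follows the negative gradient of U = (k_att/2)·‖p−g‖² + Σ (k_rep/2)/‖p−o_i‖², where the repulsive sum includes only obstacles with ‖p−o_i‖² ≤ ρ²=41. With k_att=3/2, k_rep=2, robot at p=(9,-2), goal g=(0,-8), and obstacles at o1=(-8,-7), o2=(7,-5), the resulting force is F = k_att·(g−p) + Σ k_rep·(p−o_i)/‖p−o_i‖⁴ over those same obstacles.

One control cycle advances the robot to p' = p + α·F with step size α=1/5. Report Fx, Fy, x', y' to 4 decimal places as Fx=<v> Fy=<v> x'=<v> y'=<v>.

F_att = 3/2·(g−p) = 3/2·(-9,-6) = (-13.5000,-9.0000)
o1: d²=314 > ρ²=41 → inactive
o2: d²=13 ≤ ρ²=41; F_rep = 2·(2,3)/13² = (0.0237,0.0355)
F = F_att + ΣF_rep = (-13.4763,-8.9645)
p' = p + 1/5·F = (6.3047,-3.7929)

Fx=-13.4763 Fy=-8.9645 x'=6.3047 y'=-3.7929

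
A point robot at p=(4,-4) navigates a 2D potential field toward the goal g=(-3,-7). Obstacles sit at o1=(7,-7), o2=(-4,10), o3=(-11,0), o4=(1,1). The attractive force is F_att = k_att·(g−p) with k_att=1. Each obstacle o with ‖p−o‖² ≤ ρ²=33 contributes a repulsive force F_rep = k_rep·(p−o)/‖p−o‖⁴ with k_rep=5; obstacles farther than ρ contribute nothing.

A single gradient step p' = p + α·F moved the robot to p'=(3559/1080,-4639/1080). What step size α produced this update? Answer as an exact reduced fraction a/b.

F_att = 1·(g−p) = 1·(-7,-3) = (-7.0000,-3.0000)
o1: d²=18 ≤ ρ²=33; F_rep = 5·(-3,3)/18² = (-0.0463,0.0463)
o2: d²=260 > ρ²=33 → inactive
o3: d²=241 > ρ²=33 → inactive
o4: d²=34 > ρ²=33 → inactive
F = F_att + ΣF_rep = (-7.0463,-2.9537)
Δp = p'−p = (-0.7046,-0.2954); α = Δx/Fx = (-761/1080) / (-761/108) = 1/10
check: Δy/Fy = (-319/1080) / (-319/108) = 1/10 ✓

α = 1/10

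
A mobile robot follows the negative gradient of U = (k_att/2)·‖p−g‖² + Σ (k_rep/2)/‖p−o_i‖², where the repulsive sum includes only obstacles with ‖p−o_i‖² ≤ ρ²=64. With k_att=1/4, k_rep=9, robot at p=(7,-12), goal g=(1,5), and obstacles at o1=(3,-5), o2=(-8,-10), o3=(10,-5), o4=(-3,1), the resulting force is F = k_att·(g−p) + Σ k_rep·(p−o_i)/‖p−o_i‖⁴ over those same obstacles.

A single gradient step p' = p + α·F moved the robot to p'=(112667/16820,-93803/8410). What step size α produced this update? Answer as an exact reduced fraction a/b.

α = 1/5

F_att = 1/4·(g−p) = 1/4·(-6,17) = (-1.5000,4.2500)
o1: d²=65 > ρ²=64 → inactive
o2: d²=229 > ρ²=64 → inactive
o3: d²=58 ≤ ρ²=64; F_rep = 9·(-3,-7)/58² = (-0.0080,-0.0187)
o4: d²=269 > ρ²=64 → inactive
F = F_att + ΣF_rep = (-1.5080,4.2313)
Δp = p'−p = (-0.3016,0.8463); α = Δx/Fx = (-5073/16820) / (-5073/3364) = 1/5
check: Δy/Fy = (7117/8410) / (7117/1682) = 1/5 ✓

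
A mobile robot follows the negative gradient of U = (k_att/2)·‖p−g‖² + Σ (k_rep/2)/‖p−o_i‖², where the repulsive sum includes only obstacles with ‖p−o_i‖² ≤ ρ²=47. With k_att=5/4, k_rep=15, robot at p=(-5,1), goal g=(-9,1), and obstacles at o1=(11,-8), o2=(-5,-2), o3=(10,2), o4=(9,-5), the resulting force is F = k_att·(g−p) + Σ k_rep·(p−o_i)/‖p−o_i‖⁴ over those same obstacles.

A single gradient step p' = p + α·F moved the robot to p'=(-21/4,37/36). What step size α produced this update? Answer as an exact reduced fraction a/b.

α = 1/20

F_att = 5/4·(g−p) = 5/4·(-4,0) = (-5.0000,0.0000)
o1: d²=337 > ρ²=47 → inactive
o2: d²=9 ≤ ρ²=47; F_rep = 15·(0,3)/9² = (0.0000,0.5556)
o3: d²=226 > ρ²=47 → inactive
o4: d²=232 > ρ²=47 → inactive
F = F_att + ΣF_rep = (-5.0000,0.5556)
Δp = p'−p = (-0.2500,0.0278); α = Δx/Fx = (-1/4) / (-5) = 1/20
check: Δy/Fy = (1/36) / (5/9) = 1/20 ✓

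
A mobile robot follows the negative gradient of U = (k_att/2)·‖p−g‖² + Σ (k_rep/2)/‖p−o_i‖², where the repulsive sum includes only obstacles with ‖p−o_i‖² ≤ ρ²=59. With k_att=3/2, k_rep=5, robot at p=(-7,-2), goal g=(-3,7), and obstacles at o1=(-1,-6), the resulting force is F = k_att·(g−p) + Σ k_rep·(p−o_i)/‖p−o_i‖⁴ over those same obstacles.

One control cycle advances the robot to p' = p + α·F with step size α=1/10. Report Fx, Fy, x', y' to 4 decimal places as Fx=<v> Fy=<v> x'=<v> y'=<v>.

F_att = 3/2·(g−p) = 3/2·(4,9) = (6.0000,13.5000)
o1: d²=52 ≤ ρ²=59; F_rep = 5·(-6,4)/52² = (-0.0111,0.0074)
F = F_att + ΣF_rep = (5.9889,13.5074)
p' = p + 1/10·F = (-6.4011,-0.6493)

Fx=5.9889 Fy=13.5074 x'=-6.4011 y'=-0.6493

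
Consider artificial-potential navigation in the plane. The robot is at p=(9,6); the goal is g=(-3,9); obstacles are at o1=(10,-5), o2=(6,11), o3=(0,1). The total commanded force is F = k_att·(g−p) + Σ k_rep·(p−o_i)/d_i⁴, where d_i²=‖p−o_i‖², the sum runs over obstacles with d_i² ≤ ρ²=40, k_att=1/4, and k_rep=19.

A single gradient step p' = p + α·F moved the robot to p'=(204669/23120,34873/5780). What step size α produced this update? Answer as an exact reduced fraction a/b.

F_att = 1/4·(g−p) = 1/4·(-12,3) = (-3.0000,0.7500)
o1: d²=122 > ρ²=40 → inactive
o2: d²=34 ≤ ρ²=40; F_rep = 19·(3,-5)/34² = (0.0493,-0.0822)
o3: d²=106 > ρ²=40 → inactive
F = F_att + ΣF_rep = (-2.9507,0.6678)
Δp = p'−p = (-0.1475,0.0334); α = Δx/Fx = (-3411/23120) / (-3411/1156) = 1/20
check: Δy/Fy = (193/5780) / (193/289) = 1/20 ✓

α = 1/20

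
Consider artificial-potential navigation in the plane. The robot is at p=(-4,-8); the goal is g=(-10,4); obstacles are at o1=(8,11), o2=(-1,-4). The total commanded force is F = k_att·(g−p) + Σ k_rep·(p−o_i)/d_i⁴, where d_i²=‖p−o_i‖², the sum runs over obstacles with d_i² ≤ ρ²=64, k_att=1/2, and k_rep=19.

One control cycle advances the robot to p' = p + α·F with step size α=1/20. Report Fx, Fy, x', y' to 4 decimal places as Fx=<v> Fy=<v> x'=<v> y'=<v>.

Fx=-3.0912 Fy=5.8784 x'=-4.1546 y'=-7.7061

F_att = 1/2·(g−p) = 1/2·(-6,12) = (-3.0000,6.0000)
o1: d²=505 > ρ²=64 → inactive
o2: d²=25 ≤ ρ²=64; F_rep = 19·(-3,-4)/25² = (-0.0912,-0.1216)
F = F_att + ΣF_rep = (-3.0912,5.8784)
p' = p + 1/20·F = (-4.1546,-7.7061)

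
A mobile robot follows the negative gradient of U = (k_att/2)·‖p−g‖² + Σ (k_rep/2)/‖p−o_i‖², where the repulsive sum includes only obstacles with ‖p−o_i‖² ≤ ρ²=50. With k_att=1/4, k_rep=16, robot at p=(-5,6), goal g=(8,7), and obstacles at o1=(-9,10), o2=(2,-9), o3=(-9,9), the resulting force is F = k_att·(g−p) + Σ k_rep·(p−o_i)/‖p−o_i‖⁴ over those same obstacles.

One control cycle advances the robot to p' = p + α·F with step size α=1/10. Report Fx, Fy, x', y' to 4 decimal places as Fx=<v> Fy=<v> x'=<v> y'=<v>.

Fx=3.4149 Fy=0.1107 x'=-4.6585 y'=6.0111

F_att = 1/4·(g−p) = 1/4·(13,1) = (3.2500,0.2500)
o1: d²=32 ≤ ρ²=50; F_rep = 16·(4,-4)/32² = (0.0625,-0.0625)
o2: d²=274 > ρ²=50 → inactive
o3: d²=25 ≤ ρ²=50; F_rep = 16·(4,-3)/25² = (0.1024,-0.0768)
F = F_att + ΣF_rep = (3.4149,0.1107)
p' = p + 1/10·F = (-4.6585,6.0111)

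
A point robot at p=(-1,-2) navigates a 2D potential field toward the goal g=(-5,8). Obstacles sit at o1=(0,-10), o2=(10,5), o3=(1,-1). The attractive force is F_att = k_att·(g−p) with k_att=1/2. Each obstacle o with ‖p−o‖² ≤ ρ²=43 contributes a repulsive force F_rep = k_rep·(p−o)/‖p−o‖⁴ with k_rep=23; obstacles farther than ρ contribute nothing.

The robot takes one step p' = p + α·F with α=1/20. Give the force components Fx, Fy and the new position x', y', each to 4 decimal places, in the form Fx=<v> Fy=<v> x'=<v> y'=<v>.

Fx=-3.8400 Fy=4.0800 x'=-1.1920 y'=-1.7960

F_att = 1/2·(g−p) = 1/2·(-4,10) = (-2.0000,5.0000)
o1: d²=65 > ρ²=43 → inactive
o2: d²=170 > ρ²=43 → inactive
o3: d²=5 ≤ ρ²=43; F_rep = 23·(-2,-1)/5² = (-1.8400,-0.9200)
F = F_att + ΣF_rep = (-3.8400,4.0800)
p' = p + 1/20·F = (-1.1920,-1.7960)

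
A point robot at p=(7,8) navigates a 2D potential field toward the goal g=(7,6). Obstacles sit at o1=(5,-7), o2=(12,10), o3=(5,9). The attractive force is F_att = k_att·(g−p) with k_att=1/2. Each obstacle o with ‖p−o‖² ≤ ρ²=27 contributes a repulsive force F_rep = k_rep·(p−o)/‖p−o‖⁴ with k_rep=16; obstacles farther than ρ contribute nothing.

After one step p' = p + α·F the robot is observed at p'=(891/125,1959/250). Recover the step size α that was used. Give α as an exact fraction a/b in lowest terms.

F_att = 1/2·(g−p) = 1/2·(0,-2) = (0.0000,-1.0000)
o1: d²=229 > ρ²=27 → inactive
o2: d²=29 > ρ²=27 → inactive
o3: d²=5 ≤ ρ²=27; F_rep = 16·(2,-1)/5² = (1.2800,-0.6400)
F = F_att + ΣF_rep = (1.2800,-1.6400)
Δp = p'−p = (0.1280,-0.1640); α = Δx/Fx = (16/125) / (32/25) = 1/10
check: Δy/Fy = (-41/250) / (-41/25) = 1/10 ✓

α = 1/10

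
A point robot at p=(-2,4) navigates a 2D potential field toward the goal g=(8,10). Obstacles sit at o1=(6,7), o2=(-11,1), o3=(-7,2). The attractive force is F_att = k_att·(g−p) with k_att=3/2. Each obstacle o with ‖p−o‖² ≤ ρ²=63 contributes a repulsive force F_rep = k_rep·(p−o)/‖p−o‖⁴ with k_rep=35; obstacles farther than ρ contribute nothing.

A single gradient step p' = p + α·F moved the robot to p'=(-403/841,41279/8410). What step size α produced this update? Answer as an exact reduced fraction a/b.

α = 1/10

F_att = 3/2·(g−p) = 3/2·(10,6) = (15.0000,9.0000)
o1: d²=73 > ρ²=63 → inactive
o2: d²=90 > ρ²=63 → inactive
o3: d²=29 ≤ ρ²=63; F_rep = 35·(5,2)/29² = (0.2081,0.0832)
F = F_att + ΣF_rep = (15.2081,9.0832)
Δp = p'−p = (1.5208,0.9083); α = Δx/Fx = (1279/841) / (12790/841) = 1/10
check: Δy/Fy = (7639/8410) / (7639/841) = 1/10 ✓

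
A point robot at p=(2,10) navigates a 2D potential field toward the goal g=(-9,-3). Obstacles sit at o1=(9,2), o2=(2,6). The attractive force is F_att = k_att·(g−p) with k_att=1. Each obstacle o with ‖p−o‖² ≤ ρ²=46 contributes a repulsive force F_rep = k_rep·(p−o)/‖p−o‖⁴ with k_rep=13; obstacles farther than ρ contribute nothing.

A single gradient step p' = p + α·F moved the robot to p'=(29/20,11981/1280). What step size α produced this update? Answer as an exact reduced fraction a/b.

α = 1/20

F_att = 1·(g−p) = 1·(-11,-13) = (-11.0000,-13.0000)
o1: d²=113 > ρ²=46 → inactive
o2: d²=16 ≤ ρ²=46; F_rep = 13·(0,4)/16² = (0.0000,0.2031)
F = F_att + ΣF_rep = (-11.0000,-12.7969)
Δp = p'−p = (-0.5500,-0.6398); α = Δx/Fx = (-11/20) / (-11) = 1/20
check: Δy/Fy = (-819/1280) / (-819/64) = 1/20 ✓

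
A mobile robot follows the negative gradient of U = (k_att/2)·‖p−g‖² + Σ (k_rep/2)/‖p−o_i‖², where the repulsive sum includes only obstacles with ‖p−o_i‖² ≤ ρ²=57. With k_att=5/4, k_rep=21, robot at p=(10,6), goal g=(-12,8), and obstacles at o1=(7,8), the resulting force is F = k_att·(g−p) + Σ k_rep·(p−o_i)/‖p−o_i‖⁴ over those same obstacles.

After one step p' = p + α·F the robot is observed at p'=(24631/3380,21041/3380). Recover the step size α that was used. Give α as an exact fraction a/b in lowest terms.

F_att = 5/4·(g−p) = 5/4·(-22,2) = (-27.5000,2.5000)
o1: d²=13 ≤ ρ²=57; F_rep = 21·(3,-2)/13² = (0.3728,-0.2485)
F = F_att + ΣF_rep = (-27.1272,2.2515)
Δp = p'−p = (-2.7127,0.2251); α = Δx/Fx = (-9169/3380) / (-9169/338) = 1/10
check: Δy/Fy = (761/3380) / (761/338) = 1/10 ✓

α = 1/10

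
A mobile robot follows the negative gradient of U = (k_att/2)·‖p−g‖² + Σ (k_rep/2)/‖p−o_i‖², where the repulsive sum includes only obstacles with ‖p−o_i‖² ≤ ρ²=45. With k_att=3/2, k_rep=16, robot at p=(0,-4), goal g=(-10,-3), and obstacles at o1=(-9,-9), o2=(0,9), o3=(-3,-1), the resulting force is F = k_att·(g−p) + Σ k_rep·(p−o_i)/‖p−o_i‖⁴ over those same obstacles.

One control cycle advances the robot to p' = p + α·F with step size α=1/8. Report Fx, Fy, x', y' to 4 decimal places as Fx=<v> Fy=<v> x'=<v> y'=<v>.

F_att = 3/2·(g−p) = 3/2·(-10,1) = (-15.0000,1.5000)
o1: d²=106 > ρ²=45 → inactive
o2: d²=169 > ρ²=45 → inactive
o3: d²=18 ≤ ρ²=45; F_rep = 16·(3,-3)/18² = (0.1481,-0.1481)
F = F_att + ΣF_rep = (-14.8519,1.3519)
p' = p + 1/8·F = (-1.8565,-3.8310)

Fx=-14.8519 Fy=1.3519 x'=-1.8565 y'=-3.8310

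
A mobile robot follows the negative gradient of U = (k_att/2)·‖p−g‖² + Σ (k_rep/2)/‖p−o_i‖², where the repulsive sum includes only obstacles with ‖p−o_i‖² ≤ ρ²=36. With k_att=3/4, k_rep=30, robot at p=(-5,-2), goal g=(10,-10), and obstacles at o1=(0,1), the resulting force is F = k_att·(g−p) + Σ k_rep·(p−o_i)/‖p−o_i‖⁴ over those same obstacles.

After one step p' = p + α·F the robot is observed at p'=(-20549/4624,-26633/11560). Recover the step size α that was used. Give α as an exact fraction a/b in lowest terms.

α = 1/20

F_att = 3/4·(g−p) = 3/4·(15,-8) = (11.2500,-6.0000)
o1: d²=34 ≤ ρ²=36; F_rep = 30·(-5,-3)/34² = (-0.1298,-0.0779)
F = F_att + ΣF_rep = (11.1202,-6.0779)
Δp = p'−p = (0.5560,-0.3039); α = Δx/Fx = (2571/4624) / (12855/1156) = 1/20
check: Δy/Fy = (-3513/11560) / (-3513/578) = 1/20 ✓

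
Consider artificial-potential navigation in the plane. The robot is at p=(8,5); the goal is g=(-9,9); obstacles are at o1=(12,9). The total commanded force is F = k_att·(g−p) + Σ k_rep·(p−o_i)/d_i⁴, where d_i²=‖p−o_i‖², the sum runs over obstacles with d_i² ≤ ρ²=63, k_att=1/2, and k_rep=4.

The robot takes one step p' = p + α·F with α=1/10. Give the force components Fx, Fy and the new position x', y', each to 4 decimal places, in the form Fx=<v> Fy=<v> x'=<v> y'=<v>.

Fx=-8.5156 Fy=1.9844 x'=7.1484 y'=5.1984

F_att = 1/2·(g−p) = 1/2·(-17,4) = (-8.5000,2.0000)
o1: d²=32 ≤ ρ²=63; F_rep = 4·(-4,-4)/32² = (-0.0156,-0.0156)
F = F_att + ΣF_rep = (-8.5156,1.9844)
p' = p + 1/10·F = (7.1484,5.1984)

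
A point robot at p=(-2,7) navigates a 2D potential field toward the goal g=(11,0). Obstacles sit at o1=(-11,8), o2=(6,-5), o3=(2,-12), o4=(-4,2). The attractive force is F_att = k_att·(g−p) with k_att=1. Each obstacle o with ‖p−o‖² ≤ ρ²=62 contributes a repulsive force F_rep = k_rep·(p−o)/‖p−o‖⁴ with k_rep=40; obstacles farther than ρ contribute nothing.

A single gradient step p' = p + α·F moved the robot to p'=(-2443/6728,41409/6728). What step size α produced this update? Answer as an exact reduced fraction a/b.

α = 1/8

F_att = 1·(g−p) = 1·(13,-7) = (13.0000,-7.0000)
o1: d²=82 > ρ²=62 → inactive
o2: d²=208 > ρ²=62 → inactive
o3: d²=377 > ρ²=62 → inactive
o4: d²=29 ≤ ρ²=62; F_rep = 40·(2,5)/29² = (0.0951,0.2378)
F = F_att + ΣF_rep = (13.0951,-6.7622)
Δp = p'−p = (1.6369,-0.8453); α = Δx/Fx = (11013/6728) / (11013/841) = 1/8
check: Δy/Fy = (-5687/6728) / (-5687/841) = 1/8 ✓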